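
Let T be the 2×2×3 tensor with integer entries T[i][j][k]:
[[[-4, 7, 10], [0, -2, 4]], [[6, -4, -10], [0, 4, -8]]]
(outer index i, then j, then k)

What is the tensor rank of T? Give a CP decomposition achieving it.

Lower bound: in the mode-3 unfolding of T (rows indexed by k, columns by (i,j)) the 3×3 minor on rows k ∈ {0, 1, 2}, columns (i,j) ∈ {(0,0), (0,1), (1,0)} is det [[-4, 0, 6], [7, -2, -4], [10, 4, -10]] = 144 ≠ 0, so that unfolding has rank ≥ 3 and hence rank(T) ≥ 3 (CP rank is at least every unfolding rank, though it can be larger).
Upper bound: T is a sum of 3 rank-1 terms, T = [0, 1] ⊗ [1, 0] ⊗ [4, -2, -2] + [1, -2] ⊗ [1, 2] ⊗ [0, -1, 2] + [2, -1] ⊗ [1, 0] ⊗ [-2, 4, 4] (written with every a and b primitive with positive leading entry and the scale carried by c; CP decompositions are not unique, and this one is verified by expanding entrywise), so rank(T) ≤ 3.
These bounds meet, so rank(T) = 3.

rank(T) = 3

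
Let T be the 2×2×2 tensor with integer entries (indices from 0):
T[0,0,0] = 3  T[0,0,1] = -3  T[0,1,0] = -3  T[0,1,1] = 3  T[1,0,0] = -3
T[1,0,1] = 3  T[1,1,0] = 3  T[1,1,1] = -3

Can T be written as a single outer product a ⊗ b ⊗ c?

Yes

The mode-1 fibre T[:,0,0] = [3, -3] gives a = [1, -1] (primitive direction); the mode-2 fibre T[0,:,0] = [3, -3] gives b = [1, -1]; then c[k] = T[0,0,k] / (a[0]·b[0]) = [3, -3] / 1 = [3, -3].
Expanding [1, -1] ⊗ [1, -1] ⊗ [3, -3] reproduces all 8 entries of T, so T = [1, -1] ⊗ [1, -1] ⊗ [3, -3] and rank(T) ≤ 1.
Equivalently every frontal slice T[:,:,k] is c[k] times the rank-1 matrix [1, -1] ⊗ [1, -1]. So T has rank 1 (it is nonzero).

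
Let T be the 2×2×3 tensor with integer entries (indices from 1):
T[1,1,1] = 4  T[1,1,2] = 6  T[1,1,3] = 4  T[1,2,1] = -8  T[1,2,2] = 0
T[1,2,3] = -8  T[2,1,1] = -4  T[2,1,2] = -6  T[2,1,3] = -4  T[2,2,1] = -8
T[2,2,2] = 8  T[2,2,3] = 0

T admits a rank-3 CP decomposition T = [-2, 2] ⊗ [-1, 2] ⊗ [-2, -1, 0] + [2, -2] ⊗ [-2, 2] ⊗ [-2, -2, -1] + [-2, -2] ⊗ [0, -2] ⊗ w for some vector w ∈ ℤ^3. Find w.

Subtract the known terms from T to get the rank-1 residual R = [-2, -2] ⊗ [0, -2] ⊗ w, so R[i,j,k] = a[i]·b[j]·w[k]. Pick indices with nonzero a[1]·b[2] = (-2)·(-2) = 4. Only the fibre through (1,2,·) is needed: R[1,2,:] = T[1,2,:] − Σₗ aₗ[1]bₗ[2]cₗ = [-8, 0, -8] − (-2)·(2)·[-2, -1, 0] − (2)·(2)·[-2, -2, -1] = [-8, 4, -4]. Then w[k] = R[1,2,k] / 4 for each k, giving w = [-8, 4, -4] / 4 = [-2, 1, -1].

w = [-2, 1, -1]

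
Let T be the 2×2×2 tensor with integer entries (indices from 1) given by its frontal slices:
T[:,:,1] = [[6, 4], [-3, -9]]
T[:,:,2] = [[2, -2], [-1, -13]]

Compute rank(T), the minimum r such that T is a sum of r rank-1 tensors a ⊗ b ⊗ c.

Lower bound: the mode-2 unfolding of T (rows indexed by j, columns by (i,k) = (1,1), (1,2), (2,1), (2,2)) is [[6, 2, -3, -1], [4, -2, -9, -13]].
There the 2×2 minor on rows j ∈ {1, 2}, columns (i,k) ∈ {(1,1), (1,2)} is det [[6, 2], [4, -2]] = -20 ≠ 0, so this unfolding has rank ≥ 2; CP rank is at least every unfolding rank, so rank(T) ≥ 2. (Flattening ranks never certify an upper bound on CP rank; for that we must actually write T with 2 rank-1 terms.)
Upper bound — finding two terms. Write S_k = T[:,:,k] for the frontal slices: S₁ = [[6, 4], [-3, -9]], S₂ = [[2, -2], [-1, -13]].
If T = a₁ ⊗ b₁ ⊗ c₁ + a₂ ⊗ b₂ ⊗ c₂ then each S_k = c₁[k]·a₁b₁ᵀ + c₂[k]·a₂b₂ᵀ. S₁ and S₂ are linearly independent, so a₁b₁ᵀ and a₂b₂ᵀ must span the same plane of matrices: they are the rank-1 matrices of the form x·S₁ + y·S₂.
det(x·S₁ + y·S₂) is −42·x² − 98·xy − 28·y² = (-14)·(x + 2·y)(3·x + y), vanishing at (x:y) = (2:-1) and (1:-3).
M₁ = 2·S₁ − S₂ = [[10, 10], [-5, -5]] = 5·(2, -1)(1, 1)ᵀ and M₂ = S₁ − 3·S₂ = [[0, 10], [0, 30]] = 10·(1, 3)(0, 1)ᵀ, so take a₁ = (2, -1), b₁ = (1, 1), a₂ = (1, 3), b₂ = (0, 1).
Each slice is an integer combination of E₁ = a₁b₁ᵀ and E₂ = a₂b₂ᵀ: S₁ = 3·E₁ − 2·E₂, S₂ = E₁ − 4·E₂; reading off coefficients, c₁ = (3, 1) and c₂ = (-2, -4).
Hence T = (2, -1) ⊗ (1, 1) ⊗ (3, 1) + (1, 3) ⊗ (0, 1) ⊗ (-2, -4), so rank(T) ≤ 2.
These bounds meet, so rank(T) = 2.

2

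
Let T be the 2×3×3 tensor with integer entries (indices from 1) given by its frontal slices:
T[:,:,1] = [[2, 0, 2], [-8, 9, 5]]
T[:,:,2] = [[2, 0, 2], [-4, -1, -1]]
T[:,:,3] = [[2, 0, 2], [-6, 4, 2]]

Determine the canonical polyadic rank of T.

3

Lower bound: the mode-2 unfolding of T (rows indexed by j, columns by (i,k) = (1,1), (1,2), (1,3), (2,1), (2,2), (2,3)) is [[2, 2, 2, -8, -4, -6], [0, 0, 0, 9, -1, 4], [2, 2, 2, 5, -1, 2]].
There the 3×3 minor on rows j ∈ {1, 2, 3}, columns (i,k) ∈ {(1,1), (2,1), (2,2)} is det [[2, -8, -4], [0, 9, -1], [2, 5, -1]] = 80 ≠ 0, so this unfolding has rank ≥ 3; CP rank is at least every unfolding rank, so rank(T) ≥ 3. (Unfolding ranks only ever bound the CP rank from below — rank(T) can be strictly larger than all of them — so the matching upper bound has to come from an explicit 3-term decomposition.)
Upper bound: T is a sum of 3 rank-1 terms, T = [0, 1] ⊗ [1, -1, -1] ⊗ [-8, 0, -4] + [0, 1] ⊗ [2, 1, -1] ⊗ [1, -1, 0] + [1, -1] ⊗ [1, 0, 1] ⊗ [2, 2, 2] (one valid choice — decompositions are not unique — normalised so each a, b is primitive with positive first nonzero entry; check it by expanding all entries), so rank(T) ≤ 3.
These bounds meet, so rank(T) = 3.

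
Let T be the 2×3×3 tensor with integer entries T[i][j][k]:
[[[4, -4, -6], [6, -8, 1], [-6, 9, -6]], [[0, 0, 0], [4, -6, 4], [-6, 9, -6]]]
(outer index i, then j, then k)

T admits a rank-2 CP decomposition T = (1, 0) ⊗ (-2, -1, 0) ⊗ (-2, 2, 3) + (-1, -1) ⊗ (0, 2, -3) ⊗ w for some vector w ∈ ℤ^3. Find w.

w = (-2, 3, -2)

Subtract the known terms from T to get the rank-1 residual R = (-1, -1) ⊗ (0, 2, -3) ⊗ w, so R[i,j,k] = a[i]·b[j]·w[k]. Pick indices with nonzero a[0]·b[1] = (-1)·(2) = -2. Only the fibre through (0,1,·) is needed: R[0,1,:] = T[0,1,:] − Σₗ aₗ[0]bₗ[1]cₗ = [6, -8, 1] − (1)·(-1)·(-2, 2, 3) = [4, -6, 4]. Then w[k] = R[0,1,k] / -2 for each k, giving w = [4, -6, 4] / -2 = (-2, 3, -2).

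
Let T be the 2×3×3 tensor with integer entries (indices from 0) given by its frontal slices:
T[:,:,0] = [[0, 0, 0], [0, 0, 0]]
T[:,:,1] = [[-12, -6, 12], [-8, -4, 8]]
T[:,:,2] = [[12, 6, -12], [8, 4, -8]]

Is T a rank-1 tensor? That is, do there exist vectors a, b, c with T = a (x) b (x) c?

If T = a (x) b (x) c then every fibre of T is a multiple of the corresponding factor, so read the factors off the fibres through the nonzero entry T[0,0,1] = -12.
The mode-1 fibre T[:,0,1] = [-12, -8] gives a = [3, 2] (primitive direction); the mode-2 fibre T[0,:,1] = [-12, -6, 12] gives b = [2, 1, -2]; then c[k] = T[0,0,k] / (a[0]·b[0]) = [0, -12, 12] / 6 = [0, -2, 2].
Expanding [3, 2] (x) [2, 1, -2] (x) [0, -2, 2] reproduces all 18 entries of T, so T = [3, 2] (x) [2, 1, -2] (x) [0, -2, 2] and rank(T) ≤ 1.
Equivalently every frontal slice T[:,:,k] is c[k] times the rank-1 matrix [3, 2] (x) [2, 1, -2]. So T has rank 1 (it is nonzero).

Yes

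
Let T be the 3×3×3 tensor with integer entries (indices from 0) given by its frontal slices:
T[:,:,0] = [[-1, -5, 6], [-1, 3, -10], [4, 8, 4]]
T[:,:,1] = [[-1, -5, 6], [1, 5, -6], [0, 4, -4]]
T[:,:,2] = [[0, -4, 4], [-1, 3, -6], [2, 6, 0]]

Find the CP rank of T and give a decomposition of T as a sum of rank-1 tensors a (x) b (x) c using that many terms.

Lower bound: the mode-3 unfolding of T (rows indexed by k, columns by (i,j) = (0,0), (0,1), (0,2), (1,0), (1,1), (1,2), (2,0), (2,1), (2,2)) is [[-1, -5, 6, -1, 3, -10, 4, 8, 4], [-1, -5, 6, 1, 5, -6, 0, 4, -4], [0, -4, 4, -1, 3, -6, 2, 6, 0]].
There the 3×3 minor on rows k ∈ {0, 1, 2}, columns (i,j) ∈ {(0,0), (0,1), (1,0)} is det [[-1, -5, -1], [-1, -5, 1], [0, -4, -1]] = -8 ≠ 0, so this unfolding has rank ≥ 3; CP rank is at least every unfolding rank, so rank(T) ≥ 3. (Unfolding ranks only ever bound the CP rank from below — rank(T) can be strictly larger than all of them — so the matching upper bound has to come from an explicit 3-term decomposition.)
Upper bound: T is a sum of 3 rank-1 terms, T = (0, 1, -2) (x) (1, 1, 2) (x) (-2, 0, -1) + (1, -1, -1) (x) (0, 1, -1) (x) (-4, -4, -4) + (1, -1, 0) (x) (1, 1, -2) (x) (-1, -1, 0) (written with every a and b primitive with positive leading entry and the scale carried by c; CP decompositions are not unique, and this one is verified by expanding entrywise), so rank(T) ≤ 3.
These bounds meet, so rank(T) = 3.

rank(T) = 3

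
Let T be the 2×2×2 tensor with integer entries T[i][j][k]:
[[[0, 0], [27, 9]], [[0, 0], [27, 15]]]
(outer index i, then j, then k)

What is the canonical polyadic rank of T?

Lower bound: in the mode-1 unfolding of T (rows indexed by i, columns by (j,k)) the 2×2 minor on rows i ∈ {0, 1}, columns (j,k) ∈ {(1,0), (1,1)} is det [[27, 9], [27, 15]] = 162 ≠ 0, so that unfolding has rank ≥ 2 and hence rank(T) ≥ 2 (CP rank is at least every unfolding rank, though it can be larger).
Upper bound: T[:,j,:] = b[j]·M for every slice, with b = [0, 1] and M = [[27, 9], [27, 15]] (rows i, columns k).
Splitting M by its rows (i = 0, 1), M = [1, 0][27, 9]ᵀ + [0, 1][27, 15]ᵀ.
Hence T = [1, 0] ⊗ [0, 1] ⊗ [27, 9] + [0, 1] ⊗ [0, 1] ⊗ [27, 15], so rank(T) ≤ 2.
These bounds meet, so rank(T) = 2.

2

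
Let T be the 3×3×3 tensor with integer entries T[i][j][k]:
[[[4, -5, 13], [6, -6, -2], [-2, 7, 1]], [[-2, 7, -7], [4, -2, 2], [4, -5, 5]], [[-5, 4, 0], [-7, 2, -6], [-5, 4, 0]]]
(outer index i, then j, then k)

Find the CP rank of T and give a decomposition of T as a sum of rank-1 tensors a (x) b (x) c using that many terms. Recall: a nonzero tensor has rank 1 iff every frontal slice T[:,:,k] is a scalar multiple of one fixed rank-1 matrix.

Lower bound: the mode-3 unfolding of T (rows indexed by k, columns by (i,j) = (0,0), (0,1), (0,2), (1,0), (1,1), (1,2), (2,0), (2,1), (2,2)) is [[4, 6, -2, -2, 4, 4, -5, -7, -5], [-5, -6, 7, 7, -2, -5, 4, 2, 4], [13, -2, 1, -7, 2, 5, 0, -6, 0]].
There the 3×3 minor on rows k ∈ {0, 1, 2}, columns (i,j) ∈ {(0,0), (0,1), (0,2)} is det [[4, 6, -2], [-5, -6, 7], [13, -2, 1]] = 432 ≠ 0, so this unfolding has rank ≥ 3; CP rank is at least every unfolding rank, so rank(T) ≥ 3. (This is only a lower bound: in general the CP rank may exceed every unfolding rank, so we still need to exhibit 3 rank-1 terms summing to T.)
Upper bound: T is a sum of 3 rank-1 terms, T = [1, -1, 0] (x) [2, 0, -1] (x) [2, -4, 4] + [1, 1, -2] (x) [1, 2, 1] (x) [2, -1, 1] + [2, 0, 1] (x) [1, -1, 1] (x) [-1, 2, 2] (written with every a and b primitive with positive leading entry and the scale carried by c; CP decompositions are not unique, and this one is verified by expanding entrywise), so rank(T) ≤ 3.
These bounds meet, so rank(T) = 3.

rank(T) = 3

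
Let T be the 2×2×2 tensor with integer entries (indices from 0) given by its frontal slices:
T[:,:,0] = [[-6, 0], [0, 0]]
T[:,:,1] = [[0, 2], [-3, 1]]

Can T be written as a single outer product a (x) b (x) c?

The mode-1 unfolding of T (rows indexed by i, columns by (j,k) = (0,0), (0,1), (1,0), (1,1)) is [[-6, 0, 0, 2], [0, -3, 0, 1]].
There the 2×2 minor on rows i ∈ {0, 1}, columns (j,k) ∈ {(0,0), (0,1)} is det [[-6, 0], [0, -3]] = 18 ≠ 0, so this unfolding has rank ≥ 2; CP rank is at least every unfolding rank, so rank(T) ≥ 2.
In particular rank(T) ≥ 2 > 1, so T is not rank-1.

No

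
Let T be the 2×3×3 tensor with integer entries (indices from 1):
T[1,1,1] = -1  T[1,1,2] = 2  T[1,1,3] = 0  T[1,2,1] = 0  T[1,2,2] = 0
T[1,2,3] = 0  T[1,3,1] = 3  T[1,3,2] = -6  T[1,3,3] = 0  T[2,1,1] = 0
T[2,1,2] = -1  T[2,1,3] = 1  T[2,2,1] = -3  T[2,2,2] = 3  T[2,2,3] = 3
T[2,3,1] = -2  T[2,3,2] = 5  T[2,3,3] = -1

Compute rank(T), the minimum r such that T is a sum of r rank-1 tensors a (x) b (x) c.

2

Lower bound: the mode-1 unfolding of T (rows indexed by i, columns by (j,k) = (1,1), (1,2), (1,3), (2,1), (2,2), (2,3), (3,1), (3,2), (3,3)) is [[-1, 2, 0, 0, 0, 0, 3, -6, 0], [0, -1, 1, -3, 3, 3, -2, 5, -1]].
There the 2×2 minor on rows i ∈ {1, 2}, columns (j,k) ∈ {(1,1), (1,2)} is det [[-1, 2], [0, -1]] = 1 ≠ 0, so this unfolding has rank ≥ 2; CP rank is at least every unfolding rank, so rank(T) ≥ 2. (Flattening ranks never certify an upper bound on CP rank; for that we must actually write T with 2 rank-1 terms.)
Upper bound — finding two terms. Write S_k = T[:,:,k] for the frontal slices: S₁ = [[-1, 0, 3], [0, -3, -2]], S₂ = [[2, 0, -6], [-1, 3, 5]], S₃ = [[0, 0, 0], [1, 3, -1]].
If T = a₁ (x) b₁ (x) c₁ + a₂ (x) b₂ (x) c₂ then each S_k = c₁[k]·a₁b₁ᵀ + c₂[k]·a₂b₂ᵀ. S₁ and S₂ are linearly independent, so a₁b₁ᵀ and a₂b₂ᵀ must span the same plane of matrices: they are the rank-1 matrices of the form x·S₁ + y·S₂.
The 2×2 minor of x·S₁ + y·S₂ on rows {1,2}, columns {1,2} is 3·x² − 9·xy + 6·y² = 3·(x − 2·y)(x − y), vanishing at (x:y) = (2:1) and (1:1).
M₁ = 2·S₁ + S₂ = [[0, 0, 0], [-1, -3, 1]] = −[0, 1][1, 3, -1]ᵀ and M₂ = S₁ + S₂ = [[1, 0, -3], [-1, 0, 3]] = [1, -1][1, 0, -3]ᵀ, so take a₁ = [0, 1], b₁ = [1, 3, -1], a₂ = [1, -1], b₂ = [1, 0, -3].
Each slice is an integer combination of E₁ = a₁b₁ᵀ and E₂ = a₂b₂ᵀ: S₁ = −E₁ − E₂, S₂ = E₁ + 2·E₂, S₃ = E₁; reading off coefficients, c₁ = [-1, 1, 1] and c₂ = [-1, 2, 0].
Hence T = [0, 1] (x) [1, 3, -1] (x) [-1, 1, 1] + [1, -1] (x) [1, 0, -3] (x) [-1, 2, 0], so rank(T) ≤ 2.
These bounds meet, so rank(T) = 2.
Check entry T[2,3,2] = 5: (1)·(-1)·(1) + (-1)·(-3)·(2) = 5.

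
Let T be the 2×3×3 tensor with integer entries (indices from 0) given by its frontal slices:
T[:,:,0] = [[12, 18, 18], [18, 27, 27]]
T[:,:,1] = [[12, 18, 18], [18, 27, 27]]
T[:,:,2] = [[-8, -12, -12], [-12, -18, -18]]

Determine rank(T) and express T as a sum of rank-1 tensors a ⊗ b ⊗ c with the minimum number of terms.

Lower bound: T ≠ 0 (e.g. T[0,0,0] = 12), so rank(T) ≥ 1.
Upper bound: the mode-1 fibre T[:,0,0] = [12, 18] gives a = (2, 3) (primitive direction); the mode-2 fibre T[0,:,0] = [12, 18, 18] gives b = (2, 3, 3); then c[k] = T[0,0,k] / (a[0]·b[0]) = [12, 12, -8] / 4 = (3, 3, -2).
Expanding (2, 3) ⊗ (2, 3, 3) ⊗ (3, 3, -2) reproduces all 18 entries of T, so T = (2, 3) ⊗ (2, 3, 3) ⊗ (3, 3, -2) and rank(T) ≤ 1.
These bounds meet, so rank(T) = 1.

rank(T) = 1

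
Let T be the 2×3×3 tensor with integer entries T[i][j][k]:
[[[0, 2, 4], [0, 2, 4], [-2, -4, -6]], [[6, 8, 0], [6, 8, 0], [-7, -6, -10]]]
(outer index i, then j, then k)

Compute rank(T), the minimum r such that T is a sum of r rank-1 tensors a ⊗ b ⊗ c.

Lower bound: the mode-3 unfolding of T (rows indexed by k, columns by (i,j) = (0,0), (0,1), (0,2), (1,0), (1,1), (1,2)) is [[0, 0, -2, 6, 6, -7], [2, 2, -4, 8, 8, -6], [4, 4, -6, 0, 0, -10]].
There the 3×3 minor on rows k ∈ {0, 1, 2}, columns (i,j) ∈ {(0,0), (0,2), (1,0)} is det [[0, -2, 6], [2, -4, 8], [4, -6, 0]] = -40 ≠ 0, so this unfolding has rank ≥ 3; CP rank is at least every unfolding rank, so rank(T) ≥ 3. (Flattening ranks never certify an upper bound on CP rank; for that we must actually write T with 3 rank-1 terms.)
Upper bound: T is a sum of 3 rank-1 terms, T = [0, 1] ⊗ [2, 2, 1] ⊗ [1, 2, -2] + [1, 0] ⊗ [1, 1, -1] ⊗ [-2, 0, 2] + [1, 2] ⊗ [1, 1, -2] ⊗ [2, 2, 2] (written with every a and b primitive with positive leading entry and the scale carried by c; CP decompositions are not unique, and this one is verified by expanding entrywise), so rank(T) ≤ 3.
These bounds meet, so rank(T) = 3.
Check entry T[1,2,1] = -6: (1)·(1)·(2) + (0)·(-1)·(0) + (2)·(-2)·(2) = -6.

3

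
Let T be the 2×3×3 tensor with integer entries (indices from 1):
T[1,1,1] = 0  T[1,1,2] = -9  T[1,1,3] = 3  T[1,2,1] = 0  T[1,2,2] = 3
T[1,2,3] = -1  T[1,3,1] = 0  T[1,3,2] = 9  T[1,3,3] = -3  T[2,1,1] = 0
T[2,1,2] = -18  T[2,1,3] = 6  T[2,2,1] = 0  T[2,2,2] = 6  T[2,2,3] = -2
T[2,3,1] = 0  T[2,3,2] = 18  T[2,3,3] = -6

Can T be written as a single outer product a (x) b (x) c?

If T = a (x) b (x) c then every fibre of T is a multiple of the corresponding factor, so read the factors off the fibres through the nonzero entry T[1,1,2] = -9.
The mode-1 fibre T[:,1,2] = [-9, -18] gives a = [1, 2] (primitive direction); the mode-2 fibre T[1,:,2] = [-9, 3, 9] gives b = [3, -1, -3]; then c[k] = T[1,1,k] / (a[1]·b[1]) = [0, -9, 3] / 3 = [0, -3, 1].
Expanding [1, 2] (x) [3, -1, -3] (x) [0, -3, 1] reproduces all 18 entries of T, so T = [1, 2] (x) [3, -1, -3] (x) [0, -3, 1] and rank(T) ≤ 1.
Equivalently every frontal slice T[:,:,k] is c[k] times the rank-1 matrix [1, 2] (x) [3, -1, -3]. So T has rank 1 (it is nonzero).

Yes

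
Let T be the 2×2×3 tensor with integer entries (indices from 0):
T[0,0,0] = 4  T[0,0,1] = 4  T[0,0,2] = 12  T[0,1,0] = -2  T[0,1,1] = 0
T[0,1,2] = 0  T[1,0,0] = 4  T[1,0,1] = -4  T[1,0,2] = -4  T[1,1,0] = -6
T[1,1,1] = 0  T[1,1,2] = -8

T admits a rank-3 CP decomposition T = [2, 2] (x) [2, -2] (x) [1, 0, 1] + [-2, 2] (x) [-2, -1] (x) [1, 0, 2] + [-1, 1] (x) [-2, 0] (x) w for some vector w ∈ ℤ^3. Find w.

w = [-2, 2, 0]

Subtract the known terms from T to get the rank-1 residual R = [-1, 1] (x) [-2, 0] (x) w, so R[i,j,k] = a[i]·b[j]·w[k]. Pick indices with nonzero a[0]·b[0] = (-1)·(-2) = 2. Only the fibre through (0,0,·) is needed: R[0,0,:] = T[0,0,:] − Σₗ aₗ[0]bₗ[0]cₗ = [4, 4, 12] − (2)·(2)·[1, 0, 1] − (-2)·(-2)·[1, 0, 2] = [-4, 4, 0]. Then w[k] = R[0,0,k] / 2 for each k, giving w = [-4, 4, 0] / 2 = [-2, 2, 0].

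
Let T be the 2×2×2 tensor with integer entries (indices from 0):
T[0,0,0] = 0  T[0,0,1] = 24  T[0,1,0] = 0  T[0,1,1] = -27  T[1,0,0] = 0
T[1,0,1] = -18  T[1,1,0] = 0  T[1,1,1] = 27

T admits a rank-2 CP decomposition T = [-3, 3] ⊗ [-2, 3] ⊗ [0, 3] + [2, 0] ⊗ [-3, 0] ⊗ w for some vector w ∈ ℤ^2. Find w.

w = [0, -1]

Subtract the known terms from T to get the rank-1 residual R = [2, 0] ⊗ [-3, 0] ⊗ w, so R[i,j,k] = a[i]·b[j]·w[k]. Pick indices with nonzero a[0]·b[0] = (2)·(-3) = -6. Only the fibre through (0,0,·) is needed: R[0,0,:] = T[0,0,:] − Σₗ aₗ[0]bₗ[0]cₗ = [0, 24] − (-3)·(-2)·[0, 3] = [0, 6]. Then w[k] = R[0,0,k] / -6 for each k, giving w = [0, 6] / -6 = [0, -1].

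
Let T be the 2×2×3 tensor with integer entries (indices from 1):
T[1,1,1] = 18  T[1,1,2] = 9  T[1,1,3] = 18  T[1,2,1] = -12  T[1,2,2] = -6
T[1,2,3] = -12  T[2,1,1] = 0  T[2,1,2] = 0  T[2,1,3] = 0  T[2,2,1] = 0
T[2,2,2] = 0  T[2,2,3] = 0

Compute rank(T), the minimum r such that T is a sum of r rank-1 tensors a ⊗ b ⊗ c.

1

Lower bound: T ≠ 0 (e.g. T[1,1,1] = 18), so rank(T) ≥ 1.
Upper bound: if T = a ⊗ b ⊗ c then every fibre of T is a multiple of the corresponding factor, so read the factors off the fibres through the nonzero entry T[1,1,1] = 18.
The mode-1 fibre T[:,1,1] = [18, 0] gives a = [1, 0] (primitive direction); the mode-2 fibre T[1,:,1] = [18, -12] gives b = [3, -2]; then c[k] = T[1,1,k] / (a[1]·b[1]) = [18, 9, 18] / 3 = [6, 3, 6].
Expanding [1, 0] ⊗ [3, -2] ⊗ [6, 3, 6] reproduces all 12 entries of T, so T = [1, 0] ⊗ [3, -2] ⊗ [6, 3, 6] and rank(T) ≤ 1.
These bounds meet, so rank(T) = 1.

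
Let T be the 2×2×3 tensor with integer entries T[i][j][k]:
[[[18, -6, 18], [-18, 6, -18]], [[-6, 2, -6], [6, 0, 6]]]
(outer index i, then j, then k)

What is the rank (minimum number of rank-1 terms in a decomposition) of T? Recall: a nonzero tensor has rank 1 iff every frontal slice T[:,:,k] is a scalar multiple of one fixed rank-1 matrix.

2

Lower bound: the mode-2 unfolding of T (rows indexed by j, columns by (i,k) = (0,0), (0,1), (0,2), (1,0), (1,1), (1,2)) is [[18, -6, 18, -6, 2, -6], [-18, 6, -18, 6, 0, 6]].
There the 2×2 minor on rows j ∈ {0, 1}, columns (i,k) ∈ {(0,0), (1,1)} is det [[18, 2], [-18, 0]] = 36 ≠ 0, so this unfolding has rank ≥ 2; CP rank is at least every unfolding rank, so rank(T) ≥ 2. (This is only a lower bound: in general the CP rank may exceed every unfolding rank, so we still need to exhibit 2 rank-1 terms summing to T.)
Upper bound — finding two terms. Write S_k = T[:,:,k] for the frontal slices: S₀ = [[18, -18], [-6, 6]], S₁ = [[-6, 6], [2, 0]], S₂ = [[18, -18], [-6, 6]].
If T = a₁ ∘ b₁ ∘ c₁ + a₂ ∘ b₂ ∘ c₂ then each S_k = c₁[k]·a₁b₁ᵀ + c₂[k]·a₂b₂ᵀ. S₀ and S₁ are linearly independent, so a₁b₁ᵀ and a₂b₂ᵀ must span the same plane of matrices: they are the rank-1 matrices of the form x·S₀ + y·S₁.
det(x·S₀ + y·S₁) is 36·xy − 12·y² = 12·(3·x − y)(y), vanishing at (x:y) = (1:3) and (1:0).
M₁ = S₀ + 3·S₁ = [[0, 0], [0, 6]] = 6·(0, 1)(0, 1)ᵀ and M₂ = S₀ = [[18, -18], [-6, 6]] = 6·(3, -1)(1, -1)ᵀ, so take a₁ = (0, 1), b₁ = (0, 1), a₂ = (3, -1), b₂ = (1, -1).
Each slice is an integer combination of E₁ = a₁b₁ᵀ and E₂ = a₂b₂ᵀ: S₀ = 6·E₂, S₁ = 2·E₁ − 2·E₂, S₂ = 6·E₂; reading off coefficients, c₁ = (0, 2, 0) and c₂ = (6, -2, 6).
Hence T = (0, 1) ∘ (0, 1) ∘ (0, 2, 0) + (3, -1) ∘ (1, -1) ∘ (6, -2, 6), so rank(T) ≤ 2.
These bounds meet, so rank(T) = 2.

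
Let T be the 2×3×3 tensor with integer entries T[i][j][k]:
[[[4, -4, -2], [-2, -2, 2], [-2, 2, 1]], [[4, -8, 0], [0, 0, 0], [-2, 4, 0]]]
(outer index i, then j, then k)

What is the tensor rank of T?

3

Lower bound: the mode-3 unfolding of T (rows indexed by k, columns by (i,j) = (0,0), (0,1), (0,2), (1,0), (1,1), (1,2)) is [[4, -2, -2, 4, 0, -2], [-4, -2, 2, -8, 0, 4], [-2, 2, 1, 0, 0, 0]].
There the 3×3 minor on rows k ∈ {0, 1, 2}, columns (i,j) ∈ {(0,0), (0,1), (1,0)} is det [[4, -2, 4], [-4, -2, -8], [-2, 2, 0]] = -16 ≠ 0, so this unfolding has rank ≥ 3; CP rank is at least every unfolding rank, so rank(T) ≥ 3. (Unfolding ranks only ever bound the CP rank from below — rank(T) can be strictly larger than all of them — so the matching upper bound has to come from an explicit 3-term decomposition.)
Upper bound: T is a sum of 3 rank-1 terms, T = [1, 0] ⊗ [0, 1, 0] ⊗ [-2, -2, 2] + [1, 1] ⊗ [2, 0, -1] ⊗ [2, 0, -2] + [1, 2] ⊗ [2, 0, -1] ⊗ [0, -2, 1] (one valid choice — decompositions are not unique — normalised so each a, b is primitive with positive first nonzero entry; check it by expanding all entries), so rank(T) ≤ 3.
These bounds meet, so rank(T) = 3.
Check entry T[0,2,0] = -2: (1)·(0)·(-2) + (1)·(-1)·(2) + (1)·(-1)·(0) = -2.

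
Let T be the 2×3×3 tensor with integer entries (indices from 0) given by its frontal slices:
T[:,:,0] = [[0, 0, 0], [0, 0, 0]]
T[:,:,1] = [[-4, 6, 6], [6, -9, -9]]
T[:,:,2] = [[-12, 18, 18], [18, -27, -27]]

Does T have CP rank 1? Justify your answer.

Yes

The mode-1 fibre T[:,0,1] = [-4, 6] gives a = (2, -3) (primitive direction); the mode-2 fibre T[0,:,1] = [-4, 6, 6] gives b = (2, -3, -3); then c[k] = T[0,0,k] / (a[0]·b[0]) = [0, -4, -12] / 4 = (0, -1, -3).
Expanding (2, -3) ⊗ (2, -3, -3) ⊗ (0, -1, -3) reproduces all 18 entries of T, so T = (2, -3) ⊗ (2, -3, -3) ⊗ (0, -1, -3) and rank(T) ≤ 1.
Equivalently every frontal slice T[:,:,k] is c[k] times the rank-1 matrix (2, -3) ⊗ (2, -3, -3). So T has rank 1 (it is nonzero).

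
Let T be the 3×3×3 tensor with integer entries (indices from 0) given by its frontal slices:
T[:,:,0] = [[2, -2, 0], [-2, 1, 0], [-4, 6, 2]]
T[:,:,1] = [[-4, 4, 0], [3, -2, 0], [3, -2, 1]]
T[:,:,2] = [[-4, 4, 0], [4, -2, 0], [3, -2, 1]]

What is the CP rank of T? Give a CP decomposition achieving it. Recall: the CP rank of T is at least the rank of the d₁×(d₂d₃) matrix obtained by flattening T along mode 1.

Lower bound: the mode-3 unfolding of T (rows indexed by k, columns by (i,j) = (0,0), (0,1), (0,2), (1,0), (1,1), (1,2), (2,0), (2,1), (2,2)) is [[2, -2, 0, -2, 1, 0, -4, 6, 2], [-4, 4, 0, 3, -2, 0, 3, -2, 1], [-4, 4, 0, 4, -2, 0, 3, -2, 1]].
There the 3×3 minor on rows k ∈ {0, 1, 2}, columns (i,j) ∈ {(0,0), (1,0), (2,0)} is det [[2, -2, -4], [-4, 3, 3], [-4, 4, 3]] = 10 ≠ 0, so this unfolding has rank ≥ 3; CP rank is at least every unfolding rank, so rank(T) ≥ 3. (This is only a lower bound: in general the CP rank may exceed every unfolding rank, so we still need to exhibit 3 rank-1 terms summing to T.)
Upper bound: T is a sum of 3 rank-1 terms, T = (0, 0, 1) ⊗ (1, -2, -1) ⊗ (-2, -1, -1) + (0, 1, 0) ⊗ (1, 0, 0) ⊗ (-1, 1, 2) + (2, -1, -2) ⊗ (1, -1, 0) ⊗ (1, -2, -2) (one valid choice — decompositions are not unique — normalised so each a, b is primitive with positive first nonzero entry; check it by expanding all entries), so rank(T) ≤ 3.
These bounds meet, so rank(T) = 3.
Check entry T[1,0,0] = -2: (0)·(1)·(-2) + (1)·(1)·(-1) + (-1)·(1)·(1) = -2.

rank(T) = 3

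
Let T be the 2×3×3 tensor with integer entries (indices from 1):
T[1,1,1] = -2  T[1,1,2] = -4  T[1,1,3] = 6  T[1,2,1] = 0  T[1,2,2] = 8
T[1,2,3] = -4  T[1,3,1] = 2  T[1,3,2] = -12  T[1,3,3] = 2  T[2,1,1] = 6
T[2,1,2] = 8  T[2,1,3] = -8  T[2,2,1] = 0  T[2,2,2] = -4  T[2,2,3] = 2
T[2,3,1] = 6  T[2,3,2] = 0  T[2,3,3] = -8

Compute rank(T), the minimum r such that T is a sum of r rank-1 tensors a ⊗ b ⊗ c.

Lower bound: the mode-2 unfolding of T (rows indexed by j, columns by (i,k) = (1,1), (1,2), (1,3), (2,1), (2,2), (2,3)) is [[-2, -4, 6, 6, 8, -8], [0, 8, -4, 0, -4, 2], [2, -12, 2, 6, 0, -8]].
There the 3×3 minor on rows j ∈ {1, 2, 3}, columns (i,k) ∈ {(1,1), (1,2), (2,1)} is det [[-2, -4, 6], [0, 8, 0], [2, -12, 6]] = -192 ≠ 0, so this unfolding has rank ≥ 3; CP rank is at least every unfolding rank, so rank(T) ≥ 3. (This is only a lower bound: in general the CP rank may exceed every unfolding rank, so we still need to exhibit 3 rank-1 terms summing to T.)
Upper bound: T is a sum of 3 rank-1 terms, T = [0, 1] ⊗ [2, 0, 1] ⊗ [4, 0, -4] + [1, 1] ⊗ [1, 0, -1] ⊗ [-2, 4, 2] + [2, -1] ⊗ [1, -1, 1] ⊗ [0, -4, 2] (one valid choice — decompositions are not unique — normalised so each a, b is primitive with positive first nonzero entry; check it by expanding all entries), so rank(T) ≤ 3.
These bounds meet, so rank(T) = 3.
Check entry T[1,3,1] = 2: (0)·(1)·(4) + (1)·(-1)·(-2) + (2)·(1)·(0) = 2.

3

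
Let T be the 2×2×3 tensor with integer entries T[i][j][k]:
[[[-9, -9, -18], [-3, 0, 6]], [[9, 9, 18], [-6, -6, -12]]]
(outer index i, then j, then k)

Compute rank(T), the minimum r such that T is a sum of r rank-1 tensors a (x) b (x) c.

Lower bound: the mode-3 unfolding of T (rows indexed by k, columns by (i,j) = (0,0), (0,1), (1,0), (1,1)) is [[-9, -3, 9, -6], [-9, 0, 9, -6], [-18, 6, 18, -12]].
There the 2×2 minor on rows k ∈ {0, 1}, columns (i,j) ∈ {(0,0), (0,1)} is det [[-9, -3], [-9, 0]] = -27 ≠ 0, so this unfolding has rank ≥ 2; CP rank is at least every unfolding rank, so rank(T) ≥ 2. (Unfolding ranks only ever bound the CP rank from below — rank(T) can be strictly larger than all of them — so the matching upper bound has to come from an explicit 2-term decomposition.)
Upper bound — finding two terms. Write S_k = T[:,:,k] for the frontal slices: S₀ = [[-9, -3], [9, -6]], S₁ = [[-9, 0], [9, -6]], S₂ = [[-18, 6], [18, -12]].
If T = a₁ (x) b₁ (x) c₁ + a₂ (x) b₂ (x) c₂ then each S_k = c₁[k]·a₁b₁ᵀ + c₂[k]·a₂b₂ᵀ. S₀ and S₁ are linearly independent, so a₁b₁ᵀ and a₂b₂ᵀ must span the same plane of matrices: they are the rank-1 matrices of the form x·S₀ + y·S₁.
det(x·S₀ + y·S₁) is 81·x² + 135·xy + 54·y² = 27·(3·x + 2·y)(x + y), vanishing at (x:y) = (2:-3) and (1:-1).
M₁ = 2·S₀ − 3·S₁ = [[9, -6], [-9, 6]] = 3·[1, -1][3, -2]ᵀ and M₂ = S₀ − S₁ = [[0, -3], [0, 0]] = (-3)·[1, 0][0, 1]ᵀ, so take a₁ = [1, -1], b₁ = [3, -2], a₂ = [1, 0], b₂ = [0, 1].
Each slice is an integer combination of E₁ = a₁b₁ᵀ and E₂ = a₂b₂ᵀ: S₀ = −3·E₁ − 9·E₂, S₁ = −3·E₁ − 6·E₂, S₂ = −6·E₁ − 6·E₂; reading off coefficients, c₁ = [-3, -3, -6] and c₂ = [-9, -6, -6].
Hence T = [1, -1] (x) [3, -2] (x) [-3, -3, -6] + [1, 0] (x) [0, 1] (x) [-9, -6, -6], so rank(T) ≤ 2.
These bounds meet, so rank(T) = 2.
Check entry T[0,0,2] = -18: (1)·(3)·(-6) + (1)·(0)·(-6) = -18.

2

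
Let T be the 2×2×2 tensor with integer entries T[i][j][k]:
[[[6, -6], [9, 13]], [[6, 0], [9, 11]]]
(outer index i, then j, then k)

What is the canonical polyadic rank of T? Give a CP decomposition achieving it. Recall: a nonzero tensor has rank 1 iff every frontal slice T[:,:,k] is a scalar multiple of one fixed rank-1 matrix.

rank(T) = 2

Lower bound: the mode-1 unfolding of T (rows indexed by i, columns by (j,k) = (0,0), (0,1), (1,0), (1,1)) is [[6, -6, 9, 13], [6, 0, 9, 11]].
There the 2×2 minor on rows i ∈ {0, 1}, columns (j,k) ∈ {(0,0), (0,1)} is det [[6, -6], [6, 0]] = 36 ≠ 0, so this unfolding has rank ≥ 2; CP rank is at least every unfolding rank, so rank(T) ≥ 2. (Flattening ranks never certify an upper bound on CP rank; for that we must actually write T with 2 rank-1 terms.)
Upper bound — finding two terms. Write S_k = T[:,:,k] for the frontal slices: S₀ = [[6, 9], [6, 9]], S₁ = [[-6, 13], [0, 11]].
If T = a₁ ⊗ b₁ ⊗ c₁ + a₂ ⊗ b₂ ⊗ c₂ then each S_k = c₁[k]·a₁b₁ᵀ + c₂[k]·a₂b₂ᵀ. S₀ and S₁ are linearly independent, so a₁b₁ᵀ and a₂b₂ᵀ must span the same plane of matrices: they are the rank-1 matrices of the form x·S₀ + y·S₁.
det(x·S₀ + y·S₁) is −66·xy − 66·y² = (-66)·(y)(x + y), vanishing at (x:y) = (1:0) and (1:-1).
M₁ = S₀ = [[6, 9], [6, 9]] = 3·[1, 1][2, 3]ᵀ and M₂ = S₀ − S₁ = [[12, -4], [6, -2]] = 2·[2, 1][3, -1]ᵀ, so take a₁ = [1, 1], b₁ = [2, 3], a₂ = [2, 1], b₂ = [3, -1].
Each slice is an integer combination of E₁ = a₁b₁ᵀ and E₂ = a₂b₂ᵀ: S₀ = 3·E₁, S₁ = 3·E₁ − 2·E₂; reading off coefficients, c₁ = [3, 3] and c₂ = [0, -2].
Hence T = [1, 1] ⊗ [2, 3] ⊗ [3, 3] + [2, 1] ⊗ [3, -1] ⊗ [0, -2], so rank(T) ≤ 2.
These bounds meet, so rank(T) = 2.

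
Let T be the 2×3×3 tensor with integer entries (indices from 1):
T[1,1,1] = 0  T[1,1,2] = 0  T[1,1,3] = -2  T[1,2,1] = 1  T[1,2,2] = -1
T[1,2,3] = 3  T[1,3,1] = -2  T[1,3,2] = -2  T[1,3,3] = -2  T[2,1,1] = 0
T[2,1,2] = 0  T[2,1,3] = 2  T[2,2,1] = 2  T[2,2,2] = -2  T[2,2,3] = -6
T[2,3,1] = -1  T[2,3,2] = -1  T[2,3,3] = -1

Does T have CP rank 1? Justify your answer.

No

The mode-2 unfolding of T (rows indexed by j, columns by (i,k) = (1,1), (1,2), (1,3), (2,1), (2,2), (2,3)) is [[0, 0, -2, 0, 0, 2], [1, -1, 3, 2, -2, -6], [-2, -2, -2, -1, -1, -1]].
There the 3×3 minor on rows j ∈ {1, 2, 3}, columns (i,k) ∈ {(1,1), (1,2), (1,3)} is det [[0, 0, -2], [1, -1, 3], [-2, -2, -2]] = 8 ≠ 0, so this unfolding has rank ≥ 3; CP rank is at least every unfolding rank, so rank(T) ≥ 3.
In particular rank(T) ≥ 3 > 1, so T is not rank-1.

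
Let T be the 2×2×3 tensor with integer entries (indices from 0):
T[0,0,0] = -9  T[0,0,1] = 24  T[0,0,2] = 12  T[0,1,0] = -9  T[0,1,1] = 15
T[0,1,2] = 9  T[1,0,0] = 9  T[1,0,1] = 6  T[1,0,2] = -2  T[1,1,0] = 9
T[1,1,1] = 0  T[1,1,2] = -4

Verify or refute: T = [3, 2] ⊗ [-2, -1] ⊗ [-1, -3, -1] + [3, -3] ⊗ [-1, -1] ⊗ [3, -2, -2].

Reconstruct entry (0,0,0) from the claimed factors: Σₗ aₗ[0]bₗ[0]cₗ[0] = (3)·(-2)·(-1) + (3)·(-1)·(3) = -3, but T[0,0,0] = -9. The claim is false.

No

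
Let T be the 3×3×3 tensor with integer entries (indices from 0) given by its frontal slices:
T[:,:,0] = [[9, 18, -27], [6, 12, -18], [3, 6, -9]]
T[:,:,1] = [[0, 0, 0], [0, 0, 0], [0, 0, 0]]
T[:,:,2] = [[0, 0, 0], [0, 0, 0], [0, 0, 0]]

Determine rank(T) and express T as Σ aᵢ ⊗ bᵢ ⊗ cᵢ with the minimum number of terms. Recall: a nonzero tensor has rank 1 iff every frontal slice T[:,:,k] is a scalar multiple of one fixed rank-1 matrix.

Lower bound: T ≠ 0 (e.g. T[0,0,0] = 9), so rank(T) ≥ 1.
Upper bound: if T = a ⊗ b ⊗ c then every fibre of T is a multiple of the corresponding factor, so read the factors off the fibres through the nonzero entry T[0,0,0] = 9.
The mode-1 fibre T[:,0,0] = [9, 6, 3] gives a = [3, 2, 1] (primitive direction); the mode-2 fibre T[0,:,0] = [9, 18, -27] gives b = [1, 2, -3]; then c[k] = T[0,0,k] / (a[0]·b[0]) = [9, 0, 0] / 3 = [3, 0, 0].
Expanding [3, 2, 1] ⊗ [1, 2, -3] ⊗ [3, 0, 0] reproduces all 27 entries of T, so T = [3, 2, 1] ⊗ [1, 2, -3] ⊗ [3, 0, 0] and rank(T) ≤ 1.
These bounds meet, so rank(T) = 1.
Check entry T[0,2,1] = 0: (3)·(-3)·(0) = 0.

rank(T) = 1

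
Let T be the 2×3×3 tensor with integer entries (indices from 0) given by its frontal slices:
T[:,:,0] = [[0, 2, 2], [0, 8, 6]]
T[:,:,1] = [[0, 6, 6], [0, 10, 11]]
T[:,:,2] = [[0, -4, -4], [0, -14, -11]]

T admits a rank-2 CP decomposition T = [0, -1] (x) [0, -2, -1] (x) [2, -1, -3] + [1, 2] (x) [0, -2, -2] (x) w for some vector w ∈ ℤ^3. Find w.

w = [-1, -3, 2]

Subtract the known terms from T to get the rank-1 residual R = [1, 2] (x) [0, -2, -2] (x) w, so R[i,j,k] = a[i]·b[j]·w[k]. Pick indices with nonzero a[0]·b[1] = (1)·(-2) = -2. Only the fibre through (0,1,·) is needed: R[0,1,:] = T[0,1,:] − Σₗ aₗ[0]bₗ[1]cₗ = [2, 6, -4] − (0)·(-2)·[2, -1, -3] = [2, 6, -4]. Then w[k] = R[0,1,k] / -2 for each k, giving w = [2, 6, -4] / -2 = [-1, -3, 2].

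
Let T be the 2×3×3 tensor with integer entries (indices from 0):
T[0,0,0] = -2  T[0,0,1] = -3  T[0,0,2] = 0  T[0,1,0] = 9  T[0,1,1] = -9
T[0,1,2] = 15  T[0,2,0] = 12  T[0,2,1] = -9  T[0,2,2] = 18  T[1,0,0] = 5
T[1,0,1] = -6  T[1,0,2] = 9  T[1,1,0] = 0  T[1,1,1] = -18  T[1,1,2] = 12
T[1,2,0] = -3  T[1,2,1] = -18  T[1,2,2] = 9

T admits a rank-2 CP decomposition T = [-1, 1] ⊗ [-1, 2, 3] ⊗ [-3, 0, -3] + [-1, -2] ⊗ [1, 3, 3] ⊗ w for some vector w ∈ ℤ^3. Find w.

Subtract the known terms from T to get the rank-1 residual R = [-1, -2] ⊗ [1, 3, 3] ⊗ w, so R[i,j,k] = a[i]·b[j]·w[k]. Pick indices with nonzero a[0]·b[0] = (-1)·(1) = -1. Only the fibre through (0,0,·) is needed: R[0,0,:] = T[0,0,:] − Σₗ aₗ[0]bₗ[0]cₗ = [-2, -3, 0] − (-1)·(-1)·[-3, 0, -3] = [1, -3, 3]. Then w[k] = R[0,0,k] / -1 for each k, giving w = [1, -3, 3] / -1 = [-1, 3, -3].

w = [-1, 3, -3]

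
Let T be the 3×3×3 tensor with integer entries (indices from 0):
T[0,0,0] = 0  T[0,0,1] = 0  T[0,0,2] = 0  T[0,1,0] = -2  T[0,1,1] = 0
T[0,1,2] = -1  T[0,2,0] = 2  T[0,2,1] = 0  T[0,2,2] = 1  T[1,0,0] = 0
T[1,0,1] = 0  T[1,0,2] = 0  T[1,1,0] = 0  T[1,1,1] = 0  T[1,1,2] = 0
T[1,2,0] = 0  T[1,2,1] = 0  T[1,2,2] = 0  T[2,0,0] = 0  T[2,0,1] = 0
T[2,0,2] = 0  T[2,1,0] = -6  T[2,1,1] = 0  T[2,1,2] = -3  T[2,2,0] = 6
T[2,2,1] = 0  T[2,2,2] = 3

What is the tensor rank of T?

1

Lower bound: T ≠ 0 (e.g. T[0,1,0] = -2), so rank(T) ≥ 1.
Upper bound: if T = a (x) b (x) c then every fibre of T is a multiple of the corresponding factor, so read the factors off the fibres through the nonzero entry T[0,1,0] = -2.
The mode-1 fibre T[:,1,0] = [-2, 0, -6] gives a = [1, 0, 3] (primitive direction); the mode-2 fibre T[0,:,0] = [0, -2, 2] gives b = [0, 1, -1]; then c[k] = T[0,1,k] / (a[0]·b[1]) = [-2, 0, -1] / 1 = [-2, 0, -1].
Expanding [1, 0, 3] (x) [0, 1, -1] (x) [-2, 0, -1] reproduces all 27 entries of T, so T = [1, 0, 3] (x) [0, 1, -1] (x) [-2, 0, -1] and rank(T) ≤ 1.
These bounds meet, so rank(T) = 1.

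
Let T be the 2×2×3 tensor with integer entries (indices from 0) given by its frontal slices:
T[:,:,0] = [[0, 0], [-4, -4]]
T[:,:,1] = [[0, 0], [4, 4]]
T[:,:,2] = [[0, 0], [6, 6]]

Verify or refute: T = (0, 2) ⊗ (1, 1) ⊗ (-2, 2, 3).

Reconstruct entrywise from the claimed factors. For example, T[0,1,2] = 0 and Σₗ aₗ[0]bₗ[1]cₗ[2] = (0)·(1)·(3) = 0; checking all 12 entries, every one matches. The claim holds.

Yes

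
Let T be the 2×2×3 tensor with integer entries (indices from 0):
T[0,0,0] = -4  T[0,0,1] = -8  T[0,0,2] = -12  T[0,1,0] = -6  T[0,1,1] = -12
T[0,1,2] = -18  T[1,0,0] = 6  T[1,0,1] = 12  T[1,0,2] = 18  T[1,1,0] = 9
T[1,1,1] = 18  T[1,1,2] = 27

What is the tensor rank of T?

Lower bound: T ≠ 0 (e.g. T[0,0,0] = -4), so rank(T) ≥ 1.
Upper bound: if T = a (x) b (x) c then every fibre of T is a multiple of the corresponding factor, so read the factors off the fibres through the nonzero entry T[0,0,0] = -4.
The mode-1 fibre T[:,0,0] = [-4, 6] gives a = [2, -3] (primitive direction); the mode-2 fibre T[0,:,0] = [-4, -6] gives b = [2, 3]; then c[k] = T[0,0,k] / (a[0]·b[0]) = [-4, -8, -12] / 4 = [-1, -2, -3].
Expanding [2, -3] (x) [2, 3] (x) [-1, -2, -3] reproduces all 12 entries of T, so T = [2, -3] (x) [2, 3] (x) [-1, -2, -3] and rank(T) ≤ 1.
These bounds meet, so rank(T) = 1.

1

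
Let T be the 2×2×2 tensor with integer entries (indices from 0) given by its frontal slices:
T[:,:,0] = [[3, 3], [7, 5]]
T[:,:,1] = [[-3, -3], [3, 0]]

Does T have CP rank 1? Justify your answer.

No

The mode-3 unfolding of T (rows indexed by k, columns by (i,j) = (0,0), (0,1), (1,0), (1,1)) is [[3, 3, 7, 5], [-3, -3, 3, 0]].
There the 2×2 minor on rows k ∈ {0, 1}, columns (i,j) ∈ {(0,0), (1,0)} is det [[3, 7], [-3, 3]] = 30 ≠ 0, so this unfolding has rank ≥ 2; CP rank is at least every unfolding rank, so rank(T) ≥ 2.
In particular rank(T) ≥ 2 > 1, so T is not rank-1.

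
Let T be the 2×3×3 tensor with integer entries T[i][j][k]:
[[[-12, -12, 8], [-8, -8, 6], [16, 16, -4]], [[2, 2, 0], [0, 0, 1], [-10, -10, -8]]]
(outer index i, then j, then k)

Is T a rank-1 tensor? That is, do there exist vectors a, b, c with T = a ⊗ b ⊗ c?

No

The mode-2 unfolding of T (rows indexed by j, columns by (i,k) = (0,0), (0,1), (0,2), (1,0), (1,1), (1,2)) is [[-12, -12, 8, 2, 2, 0], [-8, -8, 6, 0, 0, 1], [16, 16, -4, -10, -10, -8]].
There the 3×3 minor on rows j ∈ {0, 1, 2}, columns (i,k) ∈ {(0,0), (0,2), (1,0)} is det [[-12, 8, 2], [-8, 6, 0], [16, -4, -10]] = -48 ≠ 0, so this unfolding has rank ≥ 3; CP rank is at least every unfolding rank, so rank(T) ≥ 3.
In particular rank(T) ≥ 3 > 1, so T is not rank-1.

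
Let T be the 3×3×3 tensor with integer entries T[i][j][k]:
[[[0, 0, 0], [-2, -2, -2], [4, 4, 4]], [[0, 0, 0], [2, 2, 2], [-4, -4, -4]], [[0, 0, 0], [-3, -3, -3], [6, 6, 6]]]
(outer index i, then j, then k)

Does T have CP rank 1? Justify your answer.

The mode-1 fibre T[:,1,0] = [-2, 2, -3] gives a = [2, -2, 3] (primitive direction); the mode-2 fibre T[0,:,0] = [0, -2, 4] gives b = [0, 1, -2]; then c[k] = T[0,1,k] / (a[0]·b[1]) = [-2, -2, -2] / 2 = [-1, -1, -1].
Expanding [2, -2, 3] ⊗ [0, 1, -2] ⊗ [-1, -1, -1] reproduces all 27 entries of T, so T = [2, -2, 3] ⊗ [0, 1, -2] ⊗ [-1, -1, -1] and rank(T) ≤ 1.
Equivalently every frontal slice T[:,:,k] is c[k] times the rank-1 matrix [2, -2, 3] ⊗ [0, 1, -2]. So T has rank 1 (it is nonzero).

Yes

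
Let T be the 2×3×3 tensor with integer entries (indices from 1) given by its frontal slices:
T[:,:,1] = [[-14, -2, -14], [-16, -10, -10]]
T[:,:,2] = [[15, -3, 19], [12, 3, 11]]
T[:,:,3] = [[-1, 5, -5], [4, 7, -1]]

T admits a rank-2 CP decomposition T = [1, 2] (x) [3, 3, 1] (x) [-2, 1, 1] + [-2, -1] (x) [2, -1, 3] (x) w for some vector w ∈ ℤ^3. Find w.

Subtract the known terms from T to get the rank-1 residual R = [-2, -1] (x) [2, -1, 3] (x) w, so R[i,j,k] = a[i]·b[j]·w[k]. Pick indices with nonzero a[1]·b[1] = (-2)·(2) = -4. Only the fibre through (1,1,·) is needed: R[1,1,:] = T[1,1,:] − Σₗ aₗ[1]bₗ[1]cₗ = [-14, 15, -1] − (1)·(3)·[-2, 1, 1] = [-8, 12, -4]. Then w[k] = R[1,1,k] / -4 for each k, giving w = [-8, 12, -4] / -4 = [2, -3, 1].

w = [2, -3, 1]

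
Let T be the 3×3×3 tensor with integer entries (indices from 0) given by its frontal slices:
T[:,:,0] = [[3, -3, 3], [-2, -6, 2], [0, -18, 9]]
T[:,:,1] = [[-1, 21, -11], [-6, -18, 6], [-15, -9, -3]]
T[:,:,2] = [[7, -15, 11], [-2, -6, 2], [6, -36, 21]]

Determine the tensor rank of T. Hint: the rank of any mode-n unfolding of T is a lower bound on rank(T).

2

Lower bound: the mode-2 unfolding of T (rows indexed by j, columns by (i,k) = (0,0), (0,1), (0,2), (1,0), (1,1), (1,2), (2,0), (2,1), (2,2)) is [[3, -1, 7, -2, -6, -2, 0, -15, 6], [-3, 21, -15, -6, -18, -6, -18, -9, -36], [3, -11, 11, 2, 6, 2, 9, -3, 21]].
There the 2×2 minor on rows j ∈ {0, 1}, columns (i,k) ∈ {(0,0), (0,1)} is det [[3, -1], [-3, 21]] = 60 ≠ 0, so this unfolding has rank ≥ 2; CP rank is at least every unfolding rank, so rank(T) ≥ 2. (This is only a lower bound: in general the CP rank may exceed every unfolding rank, so we still need to exhibit 2 rank-1 terms summing to T.)
Upper bound — finding two terms. Write S_k = T[:,:,k] for the frontal slices: S₀ = [[3, -3, 3], [-2, -6, 2], [0, -18, 9]], S₁ = [[-1, 21, -11], [-6, -18, 6], [-15, -9, -3]], S₂ = [[7, -15, 11], [-2, -6, 2], [6, -36, 21]].
If T = a₁ ⊗ b₁ ⊗ c₁ + a₂ ⊗ b₂ ⊗ c₂ then each S_k = c₁[k]·a₁b₁ᵀ + c₂[k]·a₂b₂ᵀ. S₀ and S₁ are linearly independent, so a₁b₁ᵀ and a₂b₂ᵀ must span the same plane of matrices: they are the rank-1 matrices of the form x·S₀ + y·S₁.
The 2×2 minor of x·S₀ + y·S₁ on rows {0,1}, columns {0,1} is −24·x² − 24·xy + 144·y² = (-24)·(x + 3·y)(x − 2·y), vanishing at (x:y) = (3:-1) and (2:1).
M₁ = 3·S₀ − S₁ = [[10, -30, 20], [0, 0, 0], [15, -45, 30]] = 5·(2, 0, 3)(1, -3, 2)ᵀ and M₂ = 2·S₀ + S₁ = [[5, 15, -5], [-10, -30, 10], [-15, -45, 15]] = 5·(1, -2, -3)(1, 3, -1)ᵀ, so take a₁ = (2, 0, 3), b₁ = (1, -3, 2), a₂ = (1, -2, -3), b₂ = (1, 3, -1).
Each slice is an integer combination of E₁ = a₁b₁ᵀ and E₂ = a₂b₂ᵀ: S₀ = E₁ + E₂, S₁ = −2·E₁ + 3·E₂, S₂ = 3·E₁ + E₂; reading off coefficients, c₁ = (1, -2, 3) and c₂ = (1, 3, 1).
Hence T = (2, 0, 3) ⊗ (1, -3, 2) ⊗ (1, -2, 3) + (1, -2, -3) ⊗ (1, 3, -1) ⊗ (1, 3, 1), so rank(T) ≤ 2.
These bounds meet, so rank(T) = 2.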